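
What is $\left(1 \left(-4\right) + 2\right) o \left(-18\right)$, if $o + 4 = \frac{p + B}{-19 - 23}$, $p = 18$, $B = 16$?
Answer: $- \frac{1212}{7} \approx -173.14$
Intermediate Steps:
$o = - \frac{101}{21}$ ($o = -4 + \frac{18 + 16}{-19 - 23} = -4 + \frac{34}{-42} = -4 + 34 \left(- \frac{1}{42}\right) = -4 - \frac{17}{21} = - \frac{101}{21} \approx -4.8095$)
$\left(1 \left(-4\right) + 2\right) o \left(-18\right) = \left(1 \left(-4\right) + 2\right) \left(- \frac{101}{21}\right) \left(-18\right) = \left(-4 + 2\right) \left(- \frac{101}{21}\right) \left(-18\right) = \left(-2\right) \left(- \frac{101}{21}\right) \left(-18\right) = \frac{202}{21} \left(-18\right) = - \frac{1212}{7}$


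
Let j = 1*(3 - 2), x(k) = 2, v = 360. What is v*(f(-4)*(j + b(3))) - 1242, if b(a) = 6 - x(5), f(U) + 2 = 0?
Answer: -4842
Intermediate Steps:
f(U) = -2 (f(U) = -2 + 0 = -2)
j = 1 (j = 1*1 = 1)
b(a) = 4 (b(a) = 6 - 1*2 = 6 - 2 = 4)
v*(f(-4)*(j + b(3))) - 1242 = 360*(-2*(1 + 4)) - 1242 = 360*(-2*5) - 1242 = 360*(-10) - 1242 = -3600 - 1242 = -4842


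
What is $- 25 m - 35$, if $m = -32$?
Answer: $765$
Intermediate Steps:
$- 25 m - 35 = \left(-25\right) \left(-32\right) - 35 = 800 - 35 = 765$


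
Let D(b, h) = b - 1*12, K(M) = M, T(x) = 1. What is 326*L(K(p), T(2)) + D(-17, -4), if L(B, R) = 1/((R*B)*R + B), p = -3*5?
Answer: -598/15 ≈ -39.867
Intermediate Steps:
p = -15
D(b, h) = -12 + b (D(b, h) = b - 12 = -12 + b)
L(B, R) = 1/(B + B*R²) (L(B, R) = 1/((B*R)*R + B) = 1/(B*R² + B) = 1/(B + B*R²))
326*L(K(p), T(2)) + D(-17, -4) = 326*(1/((-15)*(1 + 1²))) + (-12 - 17) = 326*(-1/(15*(1 + 1))) - 29 = 326*(-1/15/2) - 29 = 326*(-1/15*½) - 29 = 326*(-1/30) - 29 = -163/15 - 29 = -598/15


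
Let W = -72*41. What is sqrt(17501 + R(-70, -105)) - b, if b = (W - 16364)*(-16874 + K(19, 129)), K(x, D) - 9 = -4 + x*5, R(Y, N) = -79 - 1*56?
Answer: -324006584 + sqrt(17366) ≈ -3.2401e+8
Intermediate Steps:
R(Y, N) = -135 (R(Y, N) = -79 - 56 = -135)
W = -2952
K(x, D) = 5 + 5*x (K(x, D) = 9 + (-4 + x*5) = 9 + (-4 + 5*x) = 5 + 5*x)
b = 324006584 (b = (-2952 - 16364)*(-16874 + (5 + 5*19)) = -19316*(-16874 + (5 + 95)) = -19316*(-16874 + 100) = -19316*(-16774) = 324006584)
sqrt(17501 + R(-70, -105)) - b = sqrt(17501 - 135) - 1*324006584 = sqrt(17366) - 324006584 = -324006584 + sqrt(17366)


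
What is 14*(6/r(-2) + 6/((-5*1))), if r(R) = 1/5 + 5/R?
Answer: -6132/115 ≈ -53.322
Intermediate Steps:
r(R) = ⅕ + 5/R (r(R) = 1*(⅕) + 5/R = ⅕ + 5/R)
14*(6/r(-2) + 6/((-5*1))) = 14*(6/(((⅕)*(25 - 2)/(-2))) + 6/((-5*1))) = 14*(6/(((⅕)*(-½)*23)) + 6/(-5)) = 14*(6/(-23/10) + 6*(-⅕)) = 14*(6*(-10/23) - 6/5) = 14*(-60/23 - 6/5) = 14*(-438/115) = -6132/115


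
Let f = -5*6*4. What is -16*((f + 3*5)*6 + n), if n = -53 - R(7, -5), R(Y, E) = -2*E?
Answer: 11088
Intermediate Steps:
f = -120 (f = -30*4 = -120)
n = -63 (n = -53 - (-2)*(-5) = -53 - 1*10 = -53 - 10 = -63)
-16*((f + 3*5)*6 + n) = -16*((-120 + 3*5)*6 - 63) = -16*((-120 + 15)*6 - 63) = -16*(-105*6 - 63) = -16*(-630 - 63) = -16*(-693) = 11088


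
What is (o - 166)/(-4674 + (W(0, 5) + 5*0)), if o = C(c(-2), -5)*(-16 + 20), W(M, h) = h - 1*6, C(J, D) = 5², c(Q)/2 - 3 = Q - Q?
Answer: 6/425 ≈ 0.014118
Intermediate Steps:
c(Q) = 6 (c(Q) = 6 + 2*(Q - Q) = 6 + 2*0 = 6 + 0 = 6)
C(J, D) = 25
W(M, h) = -6 + h (W(M, h) = h - 6 = -6 + h)
o = 100 (o = 25*(-16 + 20) = 25*4 = 100)
(o - 166)/(-4674 + (W(0, 5) + 5*0)) = (100 - 166)/(-4674 + ((-6 + 5) + 5*0)) = -66/(-4674 + (-1 + 0)) = -66/(-4674 - 1) = -66/(-4675) = -66*(-1/4675) = 6/425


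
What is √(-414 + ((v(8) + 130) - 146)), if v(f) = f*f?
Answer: I*√366 ≈ 19.131*I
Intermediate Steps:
v(f) = f²
√(-414 + ((v(8) + 130) - 146)) = √(-414 + ((8² + 130) - 146)) = √(-414 + ((64 + 130) - 146)) = √(-414 + (194 - 146)) = √(-414 + 48) = √(-366) = I*√366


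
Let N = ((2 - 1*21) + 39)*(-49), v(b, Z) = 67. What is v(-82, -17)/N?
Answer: -67/980 ≈ -0.068367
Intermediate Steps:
N = -980 (N = ((2 - 21) + 39)*(-49) = (-19 + 39)*(-49) = 20*(-49) = -980)
v(-82, -17)/N = 67/(-980) = 67*(-1/980) = -67/980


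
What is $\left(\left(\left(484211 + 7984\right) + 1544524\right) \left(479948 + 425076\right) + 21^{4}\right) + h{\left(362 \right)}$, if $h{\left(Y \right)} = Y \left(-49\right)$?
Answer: $1843279752999$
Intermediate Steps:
$h{\left(Y \right)} = - 49 Y$
$\left(\left(\left(484211 + 7984\right) + 1544524\right) \left(479948 + 425076\right) + 21^{4}\right) + h{\left(362 \right)} = \left(\left(\left(484211 + 7984\right) + 1544524\right) \left(479948 + 425076\right) + 21^{4}\right) - 17738 = \left(\left(492195 + 1544524\right) 905024 + 194481\right) - 17738 = \left(2036719 \cdot 905024 + 194481\right) - 17738 = \left(1843279576256 + 194481\right) - 17738 = 1843279770737 - 17738 = 1843279752999$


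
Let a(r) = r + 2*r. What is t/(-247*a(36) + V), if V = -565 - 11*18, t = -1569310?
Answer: 1569310/27439 ≈ 57.193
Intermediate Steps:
a(r) = 3*r
V = -763 (V = -565 - 1*198 = -565 - 198 = -763)
t/(-247*a(36) + V) = -1569310/(-741*36 - 763) = -1569310/(-247*108 - 763) = -1569310/(-26676 - 763) = -1569310/(-27439) = -1569310*(-1/27439) = 1569310/27439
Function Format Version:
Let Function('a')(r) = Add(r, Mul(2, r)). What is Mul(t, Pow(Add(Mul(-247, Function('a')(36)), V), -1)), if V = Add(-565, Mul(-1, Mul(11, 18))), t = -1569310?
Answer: Rational(1569310, 27439) ≈ 57.193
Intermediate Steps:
Function('a')(r) = Mul(3, r)
V = -763 (V = Add(-565, Mul(-1, 198)) = Add(-565, -198) = -763)
Mul(t, Pow(Add(Mul(-247, Function('a')(36)), V), -1)) = Mul(-1569310, Pow(Add(Mul(-247, Mul(3, 36)), -763), -1)) = Mul(-1569310, Pow(Add(Mul(-247, 108), -763), -1)) = Mul(-1569310, Pow(Add(-26676, -763), -1)) = Mul(-1569310, Pow(-27439, -1)) = Mul(-1569310, Rational(-1, 27439)) = Rational(1569310, 27439)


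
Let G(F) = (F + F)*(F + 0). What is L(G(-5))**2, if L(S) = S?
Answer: 2500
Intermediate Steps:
G(F) = 2*F**2 (G(F) = (2*F)*F = 2*F**2)
L(G(-5))**2 = (2*(-5)**2)**2 = (2*25)**2 = 50**2 = 2500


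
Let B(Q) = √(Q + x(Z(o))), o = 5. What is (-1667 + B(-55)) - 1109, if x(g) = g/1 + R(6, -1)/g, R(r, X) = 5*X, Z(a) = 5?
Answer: -2776 + I*√51 ≈ -2776.0 + 7.1414*I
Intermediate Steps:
x(g) = g - 5/g (x(g) = g/1 + (5*(-1))/g = g*1 - 5/g = g - 5/g)
B(Q) = √(4 + Q) (B(Q) = √(Q + (5 - 5/5)) = √(Q + (5 - 5*⅕)) = √(Q + (5 - 1)) = √(Q + 4) = √(4 + Q))
(-1667 + B(-55)) - 1109 = (-1667 + √(4 - 55)) - 1109 = (-1667 + √(-51)) - 1109 = (-1667 + I*√51) - 1109 = -2776 + I*√51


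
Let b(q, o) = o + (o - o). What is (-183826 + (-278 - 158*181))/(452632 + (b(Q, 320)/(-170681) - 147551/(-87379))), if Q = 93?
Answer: -3172223823427498/6750549427921519 ≈ -0.46992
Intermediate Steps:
b(q, o) = o (b(q, o) = o + 0 = o)
(-183826 + (-278 - 158*181))/(452632 + (b(Q, 320)/(-170681) - 147551/(-87379))) = (-183826 + (-278 - 158*181))/(452632 + (320/(-170681) - 147551/(-87379))) = (-183826 + (-278 - 28598))/(452632 + (320*(-1/170681) - 147551*(-1/87379))) = (-183826 - 28876)/(452632 + (-320/170681 + 147551/87379)) = -212702/(452632 + 25156190951/14913935099) = -212702/6750549427921519/14913935099 = -212702*14913935099/6750549427921519 = -3172223823427498/6750549427921519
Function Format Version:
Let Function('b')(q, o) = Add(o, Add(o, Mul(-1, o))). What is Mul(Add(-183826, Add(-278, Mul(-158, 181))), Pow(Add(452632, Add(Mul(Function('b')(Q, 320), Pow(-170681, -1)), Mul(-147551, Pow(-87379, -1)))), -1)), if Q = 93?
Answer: Rational(-3172223823427498, 6750549427921519) ≈ -0.46992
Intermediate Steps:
Function('b')(q, o) = o (Function('b')(q, o) = Add(o, 0) = o)
Mul(Add(-183826, Add(-278, Mul(-158, 181))), Pow(Add(452632, Add(Mul(Function('b')(Q, 320), Pow(-170681, -1)), Mul(-147551, Pow(-87379, -1)))), -1)) = Mul(Add(-183826, Add(-278, Mul(-158, 181))), Pow(Add(452632, Add(Mul(320, Pow(-170681, -1)), Mul(-147551, Pow(-87379, -1)))), -1)) = Mul(Add(-183826, Add(-278, -28598)), Pow(Add(452632, Add(Mul(320, Rational(-1, 170681)), Mul(-147551, Rational(-1, 87379)))), -1)) = Mul(Add(-183826, -28876), Pow(Add(452632, Add(Rational(-320, 170681), Rational(147551, 87379))), -1)) = Mul(-212702, Pow(Add(452632, Rational(25156190951, 14913935099)), -1)) = Mul(-212702, Pow(Rational(6750549427921519, 14913935099), -1)) = Mul(-212702, Rational(14913935099, 6750549427921519)) = Rational(-3172223823427498, 6750549427921519)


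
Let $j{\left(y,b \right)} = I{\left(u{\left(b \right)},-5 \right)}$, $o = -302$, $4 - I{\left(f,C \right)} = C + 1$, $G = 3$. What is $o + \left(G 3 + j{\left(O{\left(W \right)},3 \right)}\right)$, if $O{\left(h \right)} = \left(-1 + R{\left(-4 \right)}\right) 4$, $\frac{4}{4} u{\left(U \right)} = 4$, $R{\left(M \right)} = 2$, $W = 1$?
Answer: $-285$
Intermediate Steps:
$u{\left(U \right)} = 4$
$I{\left(f,C \right)} = 3 - C$ ($I{\left(f,C \right)} = 4 - \left(C + 1\right) = 4 - \left(1 + C\right) = 3 - C$)
$O{\left(h \right)} = 4$ ($O{\left(h \right)} = \left(-1 + 2\right) 4 = 1 \cdot 4 = 4$)
$j{\left(y,b \right)} = 8$ ($j{\left(y,b \right)} = 3 - -5 = 3 + 5 = 8$)
$o + \left(G 3 + j{\left(O{\left(W \right)},3 \right)}\right) = -302 + \left(3 \cdot 3 + 8\right) = -302 + \left(9 + 8\right) = -302 + 17 = -285$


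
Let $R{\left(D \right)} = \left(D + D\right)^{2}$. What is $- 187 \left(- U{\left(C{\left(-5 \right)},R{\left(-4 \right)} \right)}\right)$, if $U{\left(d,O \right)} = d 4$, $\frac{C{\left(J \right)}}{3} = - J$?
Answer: $11220$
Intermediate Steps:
$C{\left(J \right)} = - 3 J$ ($C{\left(J \right)} = 3 \left(- J\right) = - 3 J$)
$R{\left(D \right)} = 4 D^{2}$ ($R{\left(D \right)} = \left(2 D\right)^{2} = 4 D^{2}$)
$U{\left(d,O \right)} = 4 d$
$- 187 \left(- U{\left(C{\left(-5 \right)},R{\left(-4 \right)} \right)}\right) = - 187 \left(- 4 \left(\left(-3\right) \left(-5\right)\right)\right) = - 187 \left(- 4 \cdot 15\right) = - 187 \left(\left(-1\right) 60\right) = \left(-187\right) \left(-60\right) = 11220$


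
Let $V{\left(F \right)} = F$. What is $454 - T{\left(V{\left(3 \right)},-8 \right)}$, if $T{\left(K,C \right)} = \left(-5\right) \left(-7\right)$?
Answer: $419$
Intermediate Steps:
$T{\left(K,C \right)} = 35$
$454 - T{\left(V{\left(3 \right)},-8 \right)} = 454 - 35 = 419$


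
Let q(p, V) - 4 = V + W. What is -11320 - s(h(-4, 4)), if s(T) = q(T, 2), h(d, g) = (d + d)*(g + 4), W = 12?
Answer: -11338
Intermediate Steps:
q(p, V) = 16 + V (q(p, V) = 4 + (V + 12) = 4 + (12 + V) = 16 + V)
h(d, g) = 2*d*(4 + g) (h(d, g) = (2*d)*(4 + g) = 2*d*(4 + g))
s(T) = 18 (s(T) = 16 + 2 = 18)
-11320 - s(h(-4, 4)) = -11320 - 1*18 = -11320 - 18 = -11338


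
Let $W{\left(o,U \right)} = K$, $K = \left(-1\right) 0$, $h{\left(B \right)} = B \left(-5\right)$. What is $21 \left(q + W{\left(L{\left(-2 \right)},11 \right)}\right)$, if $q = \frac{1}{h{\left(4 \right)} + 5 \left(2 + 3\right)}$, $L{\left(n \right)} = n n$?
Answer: $\frac{21}{5} \approx 4.2$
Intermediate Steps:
$L{\left(n \right)} = n^{2}$
$h{\left(B \right)} = - 5 B$
$K = 0$
$W{\left(o,U \right)} = 0$
$q = \frac{1}{5}$ ($q = \frac{1}{\left(-5\right) 4 + 5 \left(2 + 3\right)} = \frac{1}{-20 + 5 \cdot 5} = \frac{1}{-20 + 25} = \frac{1}{5} \approx 0.2$)
$21 \left(q + W{\left(L{\left(-2 \right)},11 \right)}\right) = 21 \left(\frac{1}{5} + 0\right) = 21 \cdot \frac{1}{5} = \frac{21}{5}$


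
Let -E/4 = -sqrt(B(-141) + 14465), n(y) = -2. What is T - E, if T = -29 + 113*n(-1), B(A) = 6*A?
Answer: -255 - 4*sqrt(13619) ≈ -721.80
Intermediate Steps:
E = 4*sqrt(13619) (E = -(-4)*sqrt(6*(-141) + 14465) = -(-4)*sqrt(-846 + 14465) = -(-4)*sqrt(13619) = 4*sqrt(13619) ≈ 466.80)
T = -255 (T = -29 + 113*(-2) = -29 - 226 = -255)
T - E = -255 - 4*sqrt(13619)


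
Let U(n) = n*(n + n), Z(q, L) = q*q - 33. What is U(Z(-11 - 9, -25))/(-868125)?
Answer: -269378/868125 ≈ -0.31030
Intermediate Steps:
Z(q, L) = -33 + q**2 (Z(q, L) = q**2 - 33 = -33 + q**2)
U(n) = 2*n**2 (U(n) = n*(2*n) = 2*n**2)
U(Z(-11 - 9, -25))/(-868125) = (2*(-33 + (-11 - 9)**2)**2)/(-868125) = (2*(-33 + (-20)**2)**2)*(-1/868125) = (2*(-33 + 400)**2)*(-1/868125) = (2*367**2)*(-1/868125) = (2*134689)*(-1/868125) = 269378*(-1/868125) = -269378/868125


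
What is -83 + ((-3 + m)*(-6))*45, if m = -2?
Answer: 1267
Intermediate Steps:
-83 + ((-3 + m)*(-6))*45 = -83 + ((-3 - 2)*(-6))*45 = -83 - 5*(-6)*45 = -83 + 30*45 = -83 + 1350 = 1267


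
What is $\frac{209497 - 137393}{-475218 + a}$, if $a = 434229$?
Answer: $- \frac{72104}{40989} \approx -1.7591$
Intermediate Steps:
$\frac{209497 - 137393}{-475218 + a} = \frac{209497 - 137393}{-475218 + 434229} = \frac{72104}{-40989} = 72104 \left(- \frac{1}{40989}\right) = - \frac{72104}{40989}$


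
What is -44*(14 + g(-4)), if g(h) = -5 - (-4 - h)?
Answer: -396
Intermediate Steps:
g(h) = -1 + h (g(h) = -5 + (4 + h) = -1 + h)
-44*(14 + g(-4)) = -44*(14 + (-1 - 4)) = -44*(14 - 5) = -44*9 = -396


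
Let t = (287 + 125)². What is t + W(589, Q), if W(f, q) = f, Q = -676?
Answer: 170333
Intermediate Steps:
t = 169744 (t = 412² = 169744)
t + W(589, Q) = 169744 + 589 = 170333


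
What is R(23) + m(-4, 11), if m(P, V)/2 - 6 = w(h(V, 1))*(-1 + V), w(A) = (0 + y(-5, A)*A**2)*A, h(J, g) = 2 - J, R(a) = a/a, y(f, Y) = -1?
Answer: 14593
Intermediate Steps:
R(a) = 1
w(A) = -A**3 (w(A) = (0 - A**2)*A = (-A**2)*A = -A**3)
m(P, V) = 12 - 2*(2 - V)**3*(-1 + V) (m(P, V) = 12 + 2*((-(2 - V)**3)*(-1 + V)) = 12 + 2*(-(2 - V)**3*(-1 + V)) = 12 - 2*(2 - V)**3*(-1 + V))
R(23) + m(-4, 11) = 1 + (12 - 2*(-2 + 11)**3 + 2*11*(-2 + 11)**3) = 1 + (12 - 2*9**3 + 2*11*9**3) = 1 + (12 - 2*729 + 2*11*729) = 1 + (12 - 1458 + 16038) = 1 + 14592 = 14593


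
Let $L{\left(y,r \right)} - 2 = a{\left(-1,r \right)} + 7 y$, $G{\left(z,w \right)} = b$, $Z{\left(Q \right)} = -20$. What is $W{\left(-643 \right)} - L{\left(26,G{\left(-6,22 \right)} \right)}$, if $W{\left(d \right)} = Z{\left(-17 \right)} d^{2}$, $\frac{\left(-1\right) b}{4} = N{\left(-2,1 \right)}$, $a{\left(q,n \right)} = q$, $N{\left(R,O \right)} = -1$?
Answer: $-8269163$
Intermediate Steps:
$b = 4$ ($b = \left(-4\right) \left(-1\right) = 4$)
$W{\left(d \right)} = - 20 d^{2}$
$G{\left(z,w \right)} = 4$
$L{\left(y,r \right)} = 1 + 7 y$ ($L{\left(y,r \right)} = 2 + \left(-1 + 7 y\right) = 1 + 7 y$)
$W{\left(-643 \right)} - L{\left(26,G{\left(-6,22 \right)} \right)} = - 20 \left(-643\right)^{2} - \left(1 + 7 \cdot 26\right) = \left(-20\right) 413449 - \left(1 + 182\right) = -8268980 - 183 = -8269163$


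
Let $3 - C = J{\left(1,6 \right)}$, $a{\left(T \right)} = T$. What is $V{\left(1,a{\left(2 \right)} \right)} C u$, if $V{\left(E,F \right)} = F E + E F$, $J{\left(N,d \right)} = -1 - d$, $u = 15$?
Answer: $600$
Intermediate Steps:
$V{\left(E,F \right)} = 2 E F$ ($V{\left(E,F \right)} = E F + E F = 2 E F$)
$C = 10$ ($C = 3 - \left(-1 - 6\right) = 3 - -7 = 3 + 7 = 10$)
$V{\left(1,a{\left(2 \right)} \right)} C u = 2 \cdot 1 \cdot 2 \cdot 10 \cdot 15 = 4 \cdot 10 \cdot 15 = 40 \cdot 15 = 600$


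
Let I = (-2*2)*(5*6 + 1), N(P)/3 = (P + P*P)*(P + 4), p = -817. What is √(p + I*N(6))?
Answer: I*√157057 ≈ 396.3*I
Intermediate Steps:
N(P) = 3*(4 + P)*(P + P²) (N(P) = 3*((P + P*P)*(P + 4)) = 3*((P + P²)*(4 + P)) = 3*((4 + P)*(P + P²)) = 3*(4 + P)*(P + P²))
I = -124 (I = -4*(30 + 1) = -4*31 = -124)
√(p + I*N(6)) = √(-817 - 372*6*(4 + 6² + 5*6)) = √(-817 - 372*6*(4 + 36 + 30)) = √(-817 - 372*6*70) = √(-817 - 124*1260) = √(-817 - 156240) = √(-157057) = I*√157057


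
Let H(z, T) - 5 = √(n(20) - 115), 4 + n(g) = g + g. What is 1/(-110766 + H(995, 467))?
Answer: -110761/12267999200 - I*√79/12267999200 ≈ -9.0284e-6 - 7.245e-10*I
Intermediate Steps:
n(g) = -4 + 2*g (n(g) = -4 + (g + g) = -4 + 2*g)
H(z, T) = 5 + I*√79 (H(z, T) = 5 + √((-4 + 2*20) - 115) = 5 + √((-4 + 40) - 115) = 5 + √(36 - 115) = 5 + √(-79) = 5 + I*√79)
1/(-110766 + H(995, 467)) = 1/(-110766 + (5 + I*√79)) = 1/(-110761 + I*√79)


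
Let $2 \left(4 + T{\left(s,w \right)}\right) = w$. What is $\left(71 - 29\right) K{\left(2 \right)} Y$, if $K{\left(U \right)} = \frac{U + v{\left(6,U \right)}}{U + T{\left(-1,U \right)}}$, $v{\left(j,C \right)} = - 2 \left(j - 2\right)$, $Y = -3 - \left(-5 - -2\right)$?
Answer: $0$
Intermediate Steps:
$T{\left(s,w \right)} = -4 + \frac{w}{2}$
$Y = 0$ ($Y = -3 - \left(-5 + 2\right) = -3 - -3 = -3 + 3 = 0$)
$v{\left(j,C \right)} = 4 - 2 j$ ($v{\left(j,C \right)} = - 2 \left(-2 + j\right) = 4 - 2 j$)
$K{\left(U \right)} = \frac{-8 + U}{-4 + \frac{3 U}{2}}$ ($K{\left(U \right)} = \frac{U + \left(4 - 12\right)}{U + \left(-4 + \frac{U}{2}\right)} = \frac{U + \left(4 - 12\right)}{-4 + \frac{3 U}{2}} = \frac{U - 8}{-4 + \frac{3 U}{2}} = \frac{-8 + U}{-4 + \frac{3 U}{2}}$)
$\left(71 - 29\right) K{\left(2 \right)} Y = \left(71 - 29\right) \frac{2 \left(-8 + 2\right)}{-8 + 3 \cdot 2} \cdot 0 = 42 \cdot 2 \frac{1}{-8 + 6} \left(-6\right) 0 = 42 \cdot 2 \frac{1}{-2} \left(-6\right) 0 = 42 \cdot 2 \left(- \frac{1}{2}\right) \left(-6\right) 0 = 42 \cdot 6 \cdot 0 = 42 \cdot 0 = 0$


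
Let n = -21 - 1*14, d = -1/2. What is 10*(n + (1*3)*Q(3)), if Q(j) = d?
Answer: -365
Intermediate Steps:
d = -½ (d = -1*½ = -½ ≈ -0.50000)
Q(j) = -½
n = -35 (n = -21 - 14 = -35)
10*(n + (1*3)*Q(3)) = 10*(-35 + (1*3)*(-½)) = 10*(-35 + 3*(-½)) = 10*(-35 - 3/2) = 10*(-73/2) = -365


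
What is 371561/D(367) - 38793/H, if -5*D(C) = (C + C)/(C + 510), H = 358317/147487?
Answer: -196001215040813/87668226 ≈ -2.2357e+6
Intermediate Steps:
H = 358317/147487 (H = 358317*(1/147487) = 358317/147487 ≈ 2.4295)
D(C) = -2*C/(5*(510 + C)) (D(C) = -(C + C)/(5*(C + 510)) = -2*C/(5*(510 + C)))
371561/D(367) - 38793/H = 371561/((-2*367/(2550 + 5*367))) - 38793/358317/147487 = 371561/((-2*367/(2550 + 1835))) - 38793*147487/358317 = 371561/((-2*367/4385)) - 1907154397/119439 = 371561/((-2*367*1/4385)) - 1907154397/119439 = 371561/(-734/4385) - 1907154397/119439 = 371561*(-4385/734) - 1907154397/119439 = -1629294985/734 - 1907154397/119439 = -196001215040813/87668226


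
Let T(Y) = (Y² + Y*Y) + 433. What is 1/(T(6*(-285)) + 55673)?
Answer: 1/5904306 ≈ 1.6937e-7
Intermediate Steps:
T(Y) = 433 + 2*Y² (T(Y) = (Y² + Y²) + 433 = 2*Y² + 433 = 433 + 2*Y²)
1/(T(6*(-285)) + 55673) = 1/((433 + 2*(6*(-285))²) + 55673) = 1/((433 + 2*(-1710)²) + 55673) = 1/((433 + 2*2924100) + 55673) = 1/((433 + 5848200) + 55673) = 1/(5848633 + 55673) = 1/5904306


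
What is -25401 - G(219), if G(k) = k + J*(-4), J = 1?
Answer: -25616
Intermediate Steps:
G(k) = -4 + k (G(k) = k + 1*(-4) = k - 4 = -4 + k)
-25401 - G(219) = -25401 - (-4 + 219) = -25401 - 1*215 = -25401 - 215 = -25616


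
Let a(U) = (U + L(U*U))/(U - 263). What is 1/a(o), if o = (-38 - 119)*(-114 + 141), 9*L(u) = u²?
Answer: -2251/17938294970805 ≈ -1.2549e-10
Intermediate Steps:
L(u) = u²/9
o = -4239 (o = -157*27 = -4239)
a(U) = (U + U⁴/9)/(-263 + U) (a(U) = (U + (U*U)²/9)/(U - 263) = (U + (U²)²/9)/(-263 + U) = (U + U⁴/9)/(-263 + U))
1/a(o) = 1/((⅑)*(-4239)*(9 + (-4239)³)/(-263 - 4239)) = 1/((⅑)*(-4239)*(9 - 76171103919)/(-4502)) = 1/((⅑)*(-4239)*(-1/4502)*(-76171103910)) = 1/(-17938294970805/2251) = -2251/17938294970805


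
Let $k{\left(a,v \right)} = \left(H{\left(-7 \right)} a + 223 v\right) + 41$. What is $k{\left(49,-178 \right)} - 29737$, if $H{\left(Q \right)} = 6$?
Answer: $-69096$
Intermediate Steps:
$k{\left(a,v \right)} = 41 + 6 a + 223 v$ ($k{\left(a,v \right)} = \left(6 a + 223 v\right) + 41 = 41 + 6 a + 223 v$)
$k{\left(49,-178 \right)} - 29737 = \left(41 + 6 \cdot 49 + 223 \left(-178\right)\right) - 29737 = \left(41 + 294 - 39694\right) - 29737 = -39359 - 29737 = -69096$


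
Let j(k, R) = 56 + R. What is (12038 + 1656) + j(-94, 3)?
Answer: 13753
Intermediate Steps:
(12038 + 1656) + j(-94, 3) = (12038 + 1656) + (56 + 3) = 13694 + 59 = 13753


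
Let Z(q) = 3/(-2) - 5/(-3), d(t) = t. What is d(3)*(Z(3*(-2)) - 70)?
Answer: -419/2 ≈ -209.50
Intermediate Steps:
Z(q) = ⅙ (Z(q) = 3*(-½) - 5*(-⅓) = -3/2 + 5/3 = ⅙)
d(3)*(Z(3*(-2)) - 70) = 3*(⅙ - 70) = 3*(-419/6) = -419/2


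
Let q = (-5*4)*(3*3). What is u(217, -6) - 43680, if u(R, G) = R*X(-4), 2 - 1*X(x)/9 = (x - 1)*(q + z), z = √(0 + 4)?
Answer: -1777944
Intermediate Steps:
z = 2 (z = √4 = 2)
q = -180 (q = -20*9 = -180)
X(x) = -1584 + 1602*x (X(x) = 18 - 9*(x - 1)*(-180 + 2) = 18 - 9*(-1 + x)*(-178) = 18 - 9*(178 - 178*x) = 18 + (-1602 + 1602*x) = -1584 + 1602*x)
u(R, G) = -7992*R (u(R, G) = R*(-1584 + 1602*(-4)) = R*(-1584 - 6408) = R*(-7992) = -7992*R)
u(217, -6) - 43680 = -7992*217 - 43680 = -1734264 - 43680 = -1777944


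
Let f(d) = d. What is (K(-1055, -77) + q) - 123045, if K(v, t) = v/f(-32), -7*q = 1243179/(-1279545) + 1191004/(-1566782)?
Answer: -9206776955760773499/74844674769760 ≈ -1.2301e+5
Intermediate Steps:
q = 578622282193/2338896086555 (q = -(1243179/(-1279545) + 1191004/(-1566782))/7 = -(1243179*(-1/1279545) + 1191004*(-1/1566782))/7 = -(-414393/426515 - 595502/783391)/7 = -1/7*(-578622282193/334128012365) = 578622282193/2338896086555 ≈ 0.24739)
K(v, t) = -v/32 (K(v, t) = v/(-32) = v*(-1/32) = -v/32)
(K(-1055, -77) + q) - 123045 = (-1/32*(-1055) + 578622282193/2338896086555) - 123045 = (1055/32 + 578622282193/2338896086555) - 123045 = 2486051284345701/74844674769760 - 123045 = -9206776955760773499/74844674769760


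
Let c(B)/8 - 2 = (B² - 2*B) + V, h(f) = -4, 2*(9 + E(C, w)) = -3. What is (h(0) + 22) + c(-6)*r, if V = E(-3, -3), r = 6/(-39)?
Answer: -398/13 ≈ -30.615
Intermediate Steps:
E(C, w) = -21/2 (E(C, w) = -9 + (½)*(-3) = -9 - 3/2 = -21/2)
r = -2/13 (r = 6*(-1/39) = -2/13 ≈ -0.15385)
V = -21/2 ≈ -10.500
c(B) = -68 - 16*B + 8*B² (c(B) = 16 + 8*((B² - 2*B) - 21/2) = 16 + 8*(-21/2 + B² - 2*B) = 16 + (-84 - 16*B + 8*B²) = -68 - 16*B + 8*B²)
(h(0) + 22) + c(-6)*r = (-4 + 22) + (-68 - 16*(-6) + 8*(-6)²)*(-2/13) = 18 + (-68 + 96 + 8*36)*(-2/13) = 18 + (-68 + 96 + 288)*(-2/13) = 18 + 316*(-2/13) = 18 - 632/13 = -398/13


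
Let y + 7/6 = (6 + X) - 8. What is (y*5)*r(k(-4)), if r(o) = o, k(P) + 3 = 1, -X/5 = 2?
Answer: 395/3 ≈ 131.67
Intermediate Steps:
X = -10 (X = -5*2 = -10)
k(P) = -2 (k(P) = -3 + 1 = -2)
y = -79/6 (y = -7/6 + ((6 - 10) - 8) = -7/6 + (-4 - 8) = -7/6 - 12 = -79/6 ≈ -13.167)
(y*5)*r(k(-4)) = -79/6*5*(-2) = -395/6*(-2) = 395/3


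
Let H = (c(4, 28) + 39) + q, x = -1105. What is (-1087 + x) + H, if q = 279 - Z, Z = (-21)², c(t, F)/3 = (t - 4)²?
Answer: -2315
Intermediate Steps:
c(t, F) = 3*(-4 + t)² (c(t, F) = 3*(t - 4)² = 3*(-4 + t)²)
Z = 441
q = -162 (q = 279 - 1*441 = 279 - 441 = -162)
H = -123 (H = (3*(-4 + 4)² + 39) - 162 = (3*0² + 39) - 162 = (3*0 + 39) - 162 = (0 + 39) - 162 = 39 - 162 = -123)
(-1087 + x) + H = (-1087 - 1105) - 123 = -2192 - 123 = -2315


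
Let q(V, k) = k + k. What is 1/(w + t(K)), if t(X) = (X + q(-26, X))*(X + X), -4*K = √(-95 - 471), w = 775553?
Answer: 4/3101363 ≈ 1.2898e-6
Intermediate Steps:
q(V, k) = 2*k
K = -I*√566/4 (K = -√(-95 - 471)/4 = -I*√566/4 ≈ -5.9477*I)
t(X) = 6*X² (t(X) = (X + 2*X)*(X + X) = (3*X)*(2*X) = 6*X²)
1/(w + t(K)) = 1/(775553 + 6*(-I*√566/4)²) = 1/(775553 + 6*(-283/8)) = 1/(775553 - 849/4) = 1/(3101363/4) = 4/3101363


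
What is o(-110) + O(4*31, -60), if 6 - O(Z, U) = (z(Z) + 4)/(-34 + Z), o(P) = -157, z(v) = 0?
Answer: -6797/45 ≈ -151.04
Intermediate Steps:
O(Z, U) = 6 - 4/(-34 + Z) (O(Z, U) = 6 - (0 + 4)/(-34 + Z) = 6 - 4/(-34 + Z))
o(-110) + O(4*31, -60) = -157 + 2*(-104 + 3*(4*31))/(-34 + 4*31) = -157 + 2*(-104 + 3*124)/(-34 + 124) = -157 + 2*(-104 + 372)/90 = -157 + 2*(1/90)*268 = -157 + 268/45 = -6797/45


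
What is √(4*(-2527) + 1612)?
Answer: 12*I*√59 ≈ 92.174*I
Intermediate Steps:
√(4*(-2527) + 1612) = √(-10108 + 1612) = √(-8496) = 12*I*√59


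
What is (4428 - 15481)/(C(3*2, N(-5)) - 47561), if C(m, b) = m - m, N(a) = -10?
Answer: 11053/47561 ≈ 0.23240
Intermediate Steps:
C(m, b) = 0
(4428 - 15481)/(C(3*2, N(-5)) - 47561) = (4428 - 15481)/(0 - 47561) = -11053/(-47561) = -11053*(-1/47561) = 11053/47561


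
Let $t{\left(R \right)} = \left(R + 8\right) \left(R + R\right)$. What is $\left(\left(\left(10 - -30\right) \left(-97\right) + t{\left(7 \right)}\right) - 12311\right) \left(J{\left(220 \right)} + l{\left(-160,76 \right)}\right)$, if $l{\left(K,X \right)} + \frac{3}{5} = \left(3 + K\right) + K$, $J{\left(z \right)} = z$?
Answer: $\frac{7798728}{5} \approx 1.5597 \cdot 10^{6}$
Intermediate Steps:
$l{\left(K,X \right)} = \frac{12}{5} + 2 K$ ($l{\left(K,X \right)} = - \frac{3}{5} + \left(\left(3 + K\right) + K\right) = - \frac{3}{5} + \left(3 + 2 K\right) = \frac{12}{5} + 2 K$)
$t{\left(R \right)} = 2 R \left(8 + R\right)$ ($t{\left(R \right)} = \left(8 + R\right) 2 R = 2 R \left(8 + R\right)$)
$\left(\left(\left(10 - -30\right) \left(-97\right) + t{\left(7 \right)}\right) - 12311\right) \left(J{\left(220 \right)} + l{\left(-160,76 \right)}\right) = \left(\left(\left(10 - -30\right) \left(-97\right) + 2 \cdot 7 \left(8 + 7\right)\right) - 12311\right) \left(220 + \left(\frac{12}{5} + 2 \left(-160\right)\right)\right) = \left(\left(\left(10 + 30\right) \left(-97\right) + 2 \cdot 7 \cdot 15\right) - 12311\right) \left(220 + \left(\frac{12}{5} - 320\right)\right) = \left(\left(40 \left(-97\right) + 210\right) - 12311\right) \left(220 - \frac{1588}{5}\right) = \left(\left(-3880 + 210\right) - 12311\right) \left(- \frac{488}{5}\right) = \left(-3670 - 12311\right) \left(- \frac{488}{5}\right) = \left(-15981\right) \left(- \frac{488}{5}\right) = \frac{7798728}{5}$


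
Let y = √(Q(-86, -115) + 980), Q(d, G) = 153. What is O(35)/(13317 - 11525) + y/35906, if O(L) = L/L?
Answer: 1/1792 + √1133/35906 ≈ 0.0014955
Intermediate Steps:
y = √1133 (y = √(153 + 980) = √1133 ≈ 33.660)
O(L) = 1
O(35)/(13317 - 11525) + y/35906 = 1/(13317 - 11525) + √1133/35906 = 1/1792 + √1133*(1/35906) = 1*(1/1792) + √1133/35906 = 1/1792 + √1133/35906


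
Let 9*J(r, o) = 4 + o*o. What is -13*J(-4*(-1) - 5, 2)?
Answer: -104/9 ≈ -11.556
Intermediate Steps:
J(r, o) = 4/9 + o²/9 (J(r, o) = (4 + o*o)/9 = (4 + o²)/9 = 4/9 + o²/9)
-13*J(-4*(-1) - 5, 2) = -13*(4/9 + (⅑)*2²) = -13*(4/9 + (⅑)*4) = -13*(4/9 + 4/9) = -13*8/9 = -104/9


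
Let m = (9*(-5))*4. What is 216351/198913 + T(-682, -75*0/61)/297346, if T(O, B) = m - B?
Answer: 32147650053/29572992449 ≈ 1.0871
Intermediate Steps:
m = -180 (m = -45*4 = -180)
T(O, B) = -180 - B
216351/198913 + T(-682, -75*0/61)/297346 = 216351/198913 + (-180 - (-75*0)/61)/297346 = 216351*(1/198913) + (-180 - 0/61)*(1/297346) = 216351/198913 + (-180 - 1*0)*(1/297346) = 216351/198913 + (-180 + 0)*(1/297346) = 216351/198913 - 180*1/297346 = 216351/198913 - 90/148673 = 32147650053/29572992449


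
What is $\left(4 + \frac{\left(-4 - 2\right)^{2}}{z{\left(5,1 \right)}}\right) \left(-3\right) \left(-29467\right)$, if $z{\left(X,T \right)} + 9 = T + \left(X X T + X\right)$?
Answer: $\frac{5480862}{11} \approx 4.9826 \cdot 10^{5}$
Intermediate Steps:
$z{\left(X,T \right)} = -9 + T + X + T X^{2}$ ($z{\left(X,T \right)} = -9 + \left(T + \left(X X T + X\right)\right) = -9 + \left(T + \left(X^{2} T + X\right)\right) = -9 + \left(T + \left(T X^{2} + X\right)\right) = -9 + \left(T + \left(X + T X^{2}\right)\right) = -9 + \left(T + X + T X^{2}\right) = -9 + T + X + T X^{2}$)
$\left(4 + \frac{\left(-4 - 2\right)^{2}}{z{\left(5,1 \right)}}\right) \left(-3\right) \left(-29467\right) = \left(4 + \frac{\left(-4 - 2\right)^{2}}{-9 + 1 + 5 + 1 \cdot 5^{2}}\right) \left(-3\right) \left(-29467\right) = \left(4 + \frac{\left(-6\right)^{2}}{-9 + 1 + 5 + 1 \cdot 25}\right) \left(-3\right) \left(-29467\right) = \left(4 + \frac{36}{-9 + 1 + 5 + 25}\right) \left(-3\right) \left(-29467\right) = \left(4 + \frac{36}{22}\right) \left(-3\right) \left(-29467\right) = \left(4 + 36 \cdot \frac{1}{22}\right) \left(-3\right) \left(-29467\right) = \left(4 + \frac{18}{11}\right) \left(-3\right) \left(-29467\right) = \frac{62}{11} \left(-3\right) \left(-29467\right) = \left(- \frac{186}{11}\right) \left(-29467\right) = \frac{5480862}{11}$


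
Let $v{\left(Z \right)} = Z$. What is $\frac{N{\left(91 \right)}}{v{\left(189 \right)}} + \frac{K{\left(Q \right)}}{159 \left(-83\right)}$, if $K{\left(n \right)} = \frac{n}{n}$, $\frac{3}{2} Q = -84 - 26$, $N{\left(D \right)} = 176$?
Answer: $\frac{774161}{831411} \approx 0.93114$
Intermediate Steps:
$Q = - \frac{220}{3}$ ($Q = \frac{2 \left(-84 - 26\right)}{3} = \frac{2}{3} \left(-110\right) = - \frac{220}{3} \approx -73.333$)
$K{\left(n \right)} = 1$
$\frac{N{\left(91 \right)}}{v{\left(189 \right)}} + \frac{K{\left(Q \right)}}{159 \left(-83\right)} = \frac{176}{189} + 1 \frac{1}{159 \left(-83\right)} = 176 \cdot \frac{1}{189} + 1 \frac{1}{-13197} = \frac{176}{189} + 1 \left(- \frac{1}{13197}\right) = \frac{176}{189} - \frac{1}{13197} = \frac{774161}{831411}$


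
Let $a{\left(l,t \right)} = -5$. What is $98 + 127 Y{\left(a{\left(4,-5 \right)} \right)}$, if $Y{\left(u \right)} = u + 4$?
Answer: $-29$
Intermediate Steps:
$Y{\left(u \right)} = 4 + u$
$98 + 127 Y{\left(a{\left(4,-5 \right)} \right)} = 98 + 127 \left(4 - 5\right) = 98 + 127 \left(-1\right) = 98 - 127 = -29$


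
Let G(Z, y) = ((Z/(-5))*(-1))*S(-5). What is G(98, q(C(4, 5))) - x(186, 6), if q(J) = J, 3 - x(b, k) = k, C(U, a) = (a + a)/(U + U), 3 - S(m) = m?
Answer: 799/5 ≈ 159.80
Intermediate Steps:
S(m) = 3 - m
C(U, a) = a/U (C(U, a) = (2*a)/((2*U)) = (2*a)*(1/(2*U)) = a/U)
x(b, k) = 3 - k
G(Z, y) = 8*Z/5 (G(Z, y) = ((Z/(-5))*(-1))*(3 - 1*(-5)) = ((Z*(-1/5))*(-1))*(3 + 5) = (-Z/5*(-1))*8 = (Z/5)*8 = 8*Z/5)
G(98, q(C(4, 5))) - x(186, 6) = (8/5)*98 - (3 - 1*6) = 784/5 - (3 - 6) = 784/5 - 1*(-3) = 784/5 + 3 = 799/5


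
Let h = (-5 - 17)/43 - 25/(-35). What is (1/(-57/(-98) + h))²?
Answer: 17757796/10923025 ≈ 1.6257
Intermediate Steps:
h = 61/301 (h = -22*1/43 - 25*(-1/35) = -22/43 + 5/7 = 61/301 ≈ 0.20266)
(1/(-57/(-98) + h))² = (1/(-57/(-98) + 61/301))² = (1/(-57*(-1/98) + 61/301))² = (1/(57/98 + 61/301))² = (1/(3305/4214))² = (4214/3305)² = 17757796/10923025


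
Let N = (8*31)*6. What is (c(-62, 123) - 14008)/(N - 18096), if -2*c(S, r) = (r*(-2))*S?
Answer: 10817/8304 ≈ 1.3026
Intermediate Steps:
c(S, r) = S*r (c(S, r) = -r*(-2)*S/2 = -(-2*r)*S/2 = -(-1)*S*r = S*r)
N = 1488 (N = 248*6 = 1488)
(c(-62, 123) - 14008)/(N - 18096) = (-62*123 - 14008)/(1488 - 18096) = (-7626 - 14008)/(-16608) = -21634*(-1/16608) = 10817/8304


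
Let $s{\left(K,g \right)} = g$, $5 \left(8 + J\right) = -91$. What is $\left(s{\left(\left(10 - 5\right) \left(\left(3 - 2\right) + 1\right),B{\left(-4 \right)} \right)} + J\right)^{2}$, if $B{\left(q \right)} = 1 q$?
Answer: $\frac{22801}{25} \approx 912.04$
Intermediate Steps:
$B{\left(q \right)} = q$
$J = - \frac{131}{5}$ ($J = -8 + \frac{1}{5} \left(-91\right) = -8 - \frac{91}{5} = - \frac{131}{5} \approx -26.2$)
$\left(s{\left(\left(10 - 5\right) \left(\left(3 - 2\right) + 1\right),B{\left(-4 \right)} \right)} + J\right)^{2} = \left(-4 - \frac{131}{5}\right)^{2} = \left(- \frac{151}{5}\right)^{2} = \frac{22801}{25}$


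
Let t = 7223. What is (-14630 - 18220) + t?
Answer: -25627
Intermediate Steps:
(-14630 - 18220) + t = (-14630 - 18220) + 7223 = -32850 + 7223 = -25627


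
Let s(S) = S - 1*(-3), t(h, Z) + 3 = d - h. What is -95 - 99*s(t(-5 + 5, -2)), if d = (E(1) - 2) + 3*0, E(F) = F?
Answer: 4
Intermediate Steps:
d = -1 (d = (1 - 2) + 3*0 = -1 + 0 = -1)
t(h, Z) = -4 - h (t(h, Z) = -3 + (-1 - h) = -4 - h)
s(S) = 3 + S (s(S) = S + 3 = 3 + S)
-95 - 99*s(t(-5 + 5, -2)) = -95 - 99*(3 + (-4 - (-5 + 5))) = -95 - 99*(3 + (-4 - 1*0)) = -95 - 99*(3 + (-4 + 0)) = -95 - 99*(3 - 4) = -95 - 99*(-1) = -95 + 99 = 4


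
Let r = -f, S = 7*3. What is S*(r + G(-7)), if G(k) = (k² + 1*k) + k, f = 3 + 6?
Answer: 546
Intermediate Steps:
S = 21
f = 9
G(k) = k² + 2*k (G(k) = (k² + k) + k = (k + k²) + k = k² + 2*k)
r = -9 (r = -1*9 = -9)
S*(r + G(-7)) = 21*(-9 - 7*(2 - 7)) = 21*(-9 - 7*(-5)) = 21*(-9 + 35) = 21*26 = 546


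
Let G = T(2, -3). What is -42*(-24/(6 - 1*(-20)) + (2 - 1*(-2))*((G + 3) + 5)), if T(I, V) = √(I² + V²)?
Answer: -16968/13 - 168*√13 ≈ -1911.0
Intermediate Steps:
G = √13 (G = √(2² + (-3)²) = √(4 + 9) = √13 ≈ 3.6056)
-42*(-24/(6 - 1*(-20)) + (2 - 1*(-2))*((G + 3) + 5)) = -42*(-24/(6 - 1*(-20)) + (2 - 1*(-2))*((√13 + 3) + 5)) = -42*(-24/(6 + 20) + (2 + 2)*((3 + √13) + 5)) = -42*(-24/26 + 4*(8 + √13)) = -42*(-24*1/26 + (32 + 4*√13)) = -42*(-12/13 + (32 + 4*√13)) = -42*(404/13 + 4*√13) = -16968/13 - 168*√13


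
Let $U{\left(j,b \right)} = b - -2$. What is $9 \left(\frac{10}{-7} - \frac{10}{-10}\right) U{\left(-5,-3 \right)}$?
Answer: $\frac{27}{7} \approx 3.8571$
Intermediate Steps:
$U{\left(j,b \right)} = 2 + b$ ($U{\left(j,b \right)} = b + 2 = 2 + b$)
$9 \left(\frac{10}{-7} - \frac{10}{-10}\right) U{\left(-5,-3 \right)} = 9 \left(\frac{10}{-7} - \frac{10}{-10}\right) \left(2 - 3\right) = 9 \left(10 \left(- \frac{1}{7}\right) - -1\right) \left(-1\right) = 9 \left(- \frac{10}{7} + 1\right) \left(-1\right) = 9 \left(- \frac{3}{7}\right) \left(-1\right) = \left(- \frac{27}{7}\right) \left(-1\right) = \frac{27}{7}$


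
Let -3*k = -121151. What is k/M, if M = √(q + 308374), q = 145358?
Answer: 121151*√113433/680598 ≈ 59.952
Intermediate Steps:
k = 121151/3 (k = -⅓*(-121151) = 121151/3 ≈ 40384.)
M = 2*√113433 (M = √(145358 + 308374) = √453732 = 2*√113433 ≈ 673.60)
k/M = 121151/(3*((2*√113433))) = 121151*(√113433/226866)/3 = 121151*√113433/680598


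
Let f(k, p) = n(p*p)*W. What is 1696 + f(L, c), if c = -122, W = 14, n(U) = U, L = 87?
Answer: 210072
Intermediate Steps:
f(k, p) = 14*p**2 (f(k, p) = (p*p)*14 = p**2*14 = 14*p**2)
1696 + f(L, c) = 1696 + 14*(-122)**2 = 1696 + 14*14884 = 1696 + 208376 = 210072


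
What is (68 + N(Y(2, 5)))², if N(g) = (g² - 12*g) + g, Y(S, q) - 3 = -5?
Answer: 8836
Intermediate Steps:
Y(S, q) = -2 (Y(S, q) = 3 - 5 = -2)
N(g) = g² - 11*g
(68 + N(Y(2, 5)))² = (68 - 2*(-11 - 2))² = (68 - 2*(-13))² = (68 + 26)² = 94² = 8836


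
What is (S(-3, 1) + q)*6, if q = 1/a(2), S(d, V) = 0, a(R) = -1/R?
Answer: -12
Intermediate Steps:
q = -2 (q = 1/(-1/2) = 1/(-1*½) = 1/(-½) = -2)
(S(-3, 1) + q)*6 = (0 - 2)*6 = -2*6 = -12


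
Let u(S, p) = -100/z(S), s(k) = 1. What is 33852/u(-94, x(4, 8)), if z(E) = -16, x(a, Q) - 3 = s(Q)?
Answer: 135408/25 ≈ 5416.3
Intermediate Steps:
x(a, Q) = 4 (x(a, Q) = 3 + 1 = 4)
u(S, p) = 25/4 (u(S, p) = -100/(-16) = -100*(-1/16) = 25/4)
33852/u(-94, x(4, 8)) = 33852/(25/4) = 33852*(4/25) = 135408/25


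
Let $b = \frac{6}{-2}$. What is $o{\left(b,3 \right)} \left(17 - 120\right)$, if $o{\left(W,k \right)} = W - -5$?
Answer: $-206$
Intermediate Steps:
$b = -3$ ($b = 6 \left(- \frac{1}{2}\right) = -3$)
$o{\left(W,k \right)} = 5 + W$ ($o{\left(W,k \right)} = W + 5 = 5 + W$)
$o{\left(b,3 \right)} \left(17 - 120\right) = \left(5 - 3\right) \left(17 - 120\right) = 2 \left(-103\right) = -206$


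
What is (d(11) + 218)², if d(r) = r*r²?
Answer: 2399401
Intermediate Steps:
d(r) = r³
(d(11) + 218)² = (11³ + 218)² = (1331 + 218)² = 1549² = 2399401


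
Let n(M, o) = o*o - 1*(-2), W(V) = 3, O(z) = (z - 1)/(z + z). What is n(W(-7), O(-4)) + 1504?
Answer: 96409/64 ≈ 1506.4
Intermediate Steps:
O(z) = (-1 + z)/(2*z) (O(z) = (-1 + z)/((2*z)) = (-1 + z)*(1/(2*z)) = (-1 + z)/(2*z))
n(M, o) = 2 + o² (n(M, o) = o² + 2 = 2 + o²)
n(W(-7), O(-4)) + 1504 = (2 + ((½)*(-1 - 4)/(-4))²) + 1504 = (2 + ((½)*(-¼)*(-5))²) + 1504 = (2 + (5/8)²) + 1504 = (2 + 25/64) + 1504 = 153/64 + 1504 = 96409/64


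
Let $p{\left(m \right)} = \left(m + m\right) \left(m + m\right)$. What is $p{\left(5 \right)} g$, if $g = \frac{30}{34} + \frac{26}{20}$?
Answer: $\frac{3710}{17} \approx 218.24$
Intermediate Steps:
$p{\left(m \right)} = 4 m^{2}$ ($p{\left(m \right)} = 2 m 2 m = 4 m^{2}$)
$g = \frac{371}{170}$ ($g = 30 \cdot \frac{1}{34} + 26 \cdot \frac{1}{20} = \frac{15}{17} + \frac{13}{10} = \frac{371}{170} \approx 2.1824$)
$p{\left(5 \right)} g = 4 \cdot 5^{2} \cdot \frac{371}{170} = 4 \cdot 25 \cdot \frac{371}{170} = 100 \cdot \frac{371}{170} = \frac{3710}{17}$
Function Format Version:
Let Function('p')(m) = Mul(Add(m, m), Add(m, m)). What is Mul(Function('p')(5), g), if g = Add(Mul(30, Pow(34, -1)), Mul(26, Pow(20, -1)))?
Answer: Rational(3710, 17) ≈ 218.24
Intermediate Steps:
Function('p')(m) = Mul(4, Pow(m, 2)) (Function('p')(m) = Mul(Mul(2, m), Mul(2, m)) = Mul(4, Pow(m, 2)))
g = Rational(371, 170) (g = Add(Mul(30, Rational(1, 34)), Mul(26, Rational(1, 20))) = Add(Rational(15, 17), Rational(13, 10)) = Rational(371, 170) ≈ 2.1824)
Mul(Function('p')(5), g) = Mul(Mul(4, Pow(5, 2)), Rational(371, 170)) = Mul(Mul(4, 25), Rational(371, 170)) = Mul(100, Rational(371, 170)) = Rational(3710, 17)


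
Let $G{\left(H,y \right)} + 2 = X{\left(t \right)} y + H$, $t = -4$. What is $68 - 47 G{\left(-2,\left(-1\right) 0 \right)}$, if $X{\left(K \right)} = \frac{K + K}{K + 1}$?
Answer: $256$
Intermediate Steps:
$X{\left(K \right)} = \frac{2 K}{1 + K}$
$G{\left(H,y \right)} = -2 + H + \frac{8 y}{3}$ ($G{\left(H,y \right)} = -2 + \left(2 \left(-4\right) \frac{1}{1 - 4} y + H\right) = -2 + \left(2 \left(-4\right) \frac{1}{-3} y + H\right) = -2 + \left(2 \left(-4\right) \left(- \frac{1}{3}\right) y + H\right) = -2 + \left(\frac{8 y}{3} + H\right) = -2 + \left(H + \frac{8 y}{3}\right) = -2 + H + \frac{8 y}{3}$)
$68 - 47 G{\left(-2,\left(-1\right) 0 \right)} = 68 - 47 \left(-2 - 2 + \frac{8 \left(\left(-1\right) 0\right)}{3}\right) = 68 - 47 \left(-2 - 2 + \frac{8}{3} \cdot 0\right) = 68 - 47 \left(-2 - 2 + 0\right) = 68 - -188 = 68 + 188 = 256$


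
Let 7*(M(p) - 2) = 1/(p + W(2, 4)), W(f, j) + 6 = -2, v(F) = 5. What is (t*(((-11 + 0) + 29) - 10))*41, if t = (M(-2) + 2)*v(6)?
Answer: 45756/7 ≈ 6536.6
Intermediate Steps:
W(f, j) = -8 (W(f, j) = -6 - 2 = -8)
M(p) = 2 + 1/(7*(-8 + p)) (M(p) = 2 + 1/(7*(p - 8)) = 2 + 1/(7*(-8 + p)))
t = 279/14 (t = ((-111 + 14*(-2))/(7*(-8 - 2)) + 2)*5 = ((1/7)*(-111 - 28)/(-10) + 2)*5 = ((1/7)*(-1/10)*(-139) + 2)*5 = (139/70 + 2)*5 = (279/70)*5 = 279/14 ≈ 19.929)
(t*(((-11 + 0) + 29) - 10))*41 = (279*(((-11 + 0) + 29) - 10)/14)*41 = (279*((-11 + 29) - 10)/14)*41 = (279*(18 - 10)/14)*41 = ((279/14)*8)*41 = (1116/7)*41 = 45756/7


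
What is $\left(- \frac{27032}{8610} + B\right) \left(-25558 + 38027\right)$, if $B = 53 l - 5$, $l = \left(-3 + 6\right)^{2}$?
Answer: $\frac{25167978236}{4305} \approx 5.8462 \cdot 10^{6}$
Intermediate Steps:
$l = 9$ ($l = 3^{2} = 9$)
$B = 472$ ($B = 53 \cdot 9 - 5 = 477 - 5 = 472$)
$\left(- \frac{27032}{8610} + B\right) \left(-25558 + 38027\right) = \left(- \frac{27032}{8610} + 472\right) \left(-25558 + 38027\right) = \left(\left(-27032\right) \frac{1}{8610} + 472\right) 12469 = \left(- \frac{13516}{4305} + 472\right) 12469 = \frac{2018444}{4305} \cdot 12469 = \frac{25167978236}{4305}$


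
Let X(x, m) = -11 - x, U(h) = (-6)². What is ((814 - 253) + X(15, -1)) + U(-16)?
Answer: 571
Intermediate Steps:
U(h) = 36
((814 - 253) + X(15, -1)) + U(-16) = ((814 - 253) + (-11 - 1*15)) + 36 = (561 + (-11 - 15)) + 36 = (561 - 26) + 36 = 535 + 36 = 571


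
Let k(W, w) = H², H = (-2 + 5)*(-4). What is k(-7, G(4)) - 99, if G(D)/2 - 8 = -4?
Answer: 45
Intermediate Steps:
H = -12 (H = 3*(-4) = -12)
G(D) = 8 (G(D) = 16 + 2*(-4) = 16 - 8 = 8)
k(W, w) = 144 (k(W, w) = (-12)² = 144)
k(-7, G(4)) - 99 = 144 - 99 = 45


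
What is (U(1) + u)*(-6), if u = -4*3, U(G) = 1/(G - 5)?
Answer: 147/2 ≈ 73.500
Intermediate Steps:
U(G) = 1/(-5 + G)
u = -12
(U(1) + u)*(-6) = (1/(-5 + 1) - 12)*(-6) = (1/(-4) - 12)*(-6) = (-¼ - 12)*(-6) = -49/4*(-6) = 147/2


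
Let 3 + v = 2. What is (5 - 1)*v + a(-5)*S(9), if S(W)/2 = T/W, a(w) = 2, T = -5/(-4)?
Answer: -31/9 ≈ -3.4444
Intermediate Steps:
v = -1 (v = -3 + 2 = -1)
T = 5/4 (T = -5*(-1/4) = 5/4 ≈ 1.2500)
S(W) = 5/(2*W) (S(W) = 2*(5/(4*W)) = 5/(2*W))
(5 - 1)*v + a(-5)*S(9) = (5 - 1)*(-1) + 2*((5/2)/9) = 4*(-1) + 2*((5/2)*(1/9)) = -4 + 2*(5/18) = -4 + 5/9 = -31/9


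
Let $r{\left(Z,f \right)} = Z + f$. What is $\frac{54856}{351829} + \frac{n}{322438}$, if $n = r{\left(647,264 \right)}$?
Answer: $\frac{18008175147}{113443039102} \approx 0.15874$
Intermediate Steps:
$n = 911$ ($n = 647 + 264 = 911$)
$\frac{54856}{351829} + \frac{n}{322438} = \frac{54856}{351829} + \frac{911}{322438} = \frac{18008175147}{113443039102}$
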